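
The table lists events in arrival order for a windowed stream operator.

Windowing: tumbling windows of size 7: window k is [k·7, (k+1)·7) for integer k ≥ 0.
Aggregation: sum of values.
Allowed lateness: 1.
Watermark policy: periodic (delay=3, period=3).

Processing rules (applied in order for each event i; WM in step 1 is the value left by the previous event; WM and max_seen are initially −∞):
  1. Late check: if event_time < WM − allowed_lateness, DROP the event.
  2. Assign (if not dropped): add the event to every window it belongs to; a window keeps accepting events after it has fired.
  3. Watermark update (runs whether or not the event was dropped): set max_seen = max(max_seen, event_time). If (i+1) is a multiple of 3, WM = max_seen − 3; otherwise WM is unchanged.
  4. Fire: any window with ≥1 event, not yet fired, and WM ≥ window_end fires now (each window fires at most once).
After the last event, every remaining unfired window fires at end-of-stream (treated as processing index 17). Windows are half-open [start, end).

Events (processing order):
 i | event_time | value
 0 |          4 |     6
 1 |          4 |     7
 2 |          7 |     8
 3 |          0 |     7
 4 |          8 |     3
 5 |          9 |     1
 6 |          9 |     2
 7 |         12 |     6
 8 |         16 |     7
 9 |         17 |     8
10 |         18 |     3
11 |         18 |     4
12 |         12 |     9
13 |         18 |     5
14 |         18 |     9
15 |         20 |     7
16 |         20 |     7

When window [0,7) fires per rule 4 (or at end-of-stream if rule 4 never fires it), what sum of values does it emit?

i=0 t=4 v=6: → [0,7); WM=−∞
i=1 t=4 v=7: → [0,7); WM=−∞
i=2 t=7 v=8: → [7,14); WM=4
i=3 t=0 v=7: DROP (t<4-1); WM=4
i=4 t=8 v=3: → [7,14); WM=4
i=5 t=9 v=1: → [7,14); WM=6
i=6 t=9 v=2: → [7,14); WM=6
i=7 t=12 v=6: → [7,14); WM=6
i=8 t=16 v=7: → [14,21); WM=13; [0,7) fires=13
i=9 t=17 v=8: → [14,21); WM=13
i=10 t=18 v=3: → [14,21); WM=13
i=11 t=18 v=4: → [14,21); WM=15; [7,14) fires=20
i=12 t=12 v=9: DROP (t<15-1); WM=15
i=13 t=18 v=5: → [14,21); WM=15
i=14 t=18 v=9: → [14,21); WM=15
i=15 t=20 v=7: → [14,21); WM=15
i=16 t=20 v=7: → [14,21); WM=15

13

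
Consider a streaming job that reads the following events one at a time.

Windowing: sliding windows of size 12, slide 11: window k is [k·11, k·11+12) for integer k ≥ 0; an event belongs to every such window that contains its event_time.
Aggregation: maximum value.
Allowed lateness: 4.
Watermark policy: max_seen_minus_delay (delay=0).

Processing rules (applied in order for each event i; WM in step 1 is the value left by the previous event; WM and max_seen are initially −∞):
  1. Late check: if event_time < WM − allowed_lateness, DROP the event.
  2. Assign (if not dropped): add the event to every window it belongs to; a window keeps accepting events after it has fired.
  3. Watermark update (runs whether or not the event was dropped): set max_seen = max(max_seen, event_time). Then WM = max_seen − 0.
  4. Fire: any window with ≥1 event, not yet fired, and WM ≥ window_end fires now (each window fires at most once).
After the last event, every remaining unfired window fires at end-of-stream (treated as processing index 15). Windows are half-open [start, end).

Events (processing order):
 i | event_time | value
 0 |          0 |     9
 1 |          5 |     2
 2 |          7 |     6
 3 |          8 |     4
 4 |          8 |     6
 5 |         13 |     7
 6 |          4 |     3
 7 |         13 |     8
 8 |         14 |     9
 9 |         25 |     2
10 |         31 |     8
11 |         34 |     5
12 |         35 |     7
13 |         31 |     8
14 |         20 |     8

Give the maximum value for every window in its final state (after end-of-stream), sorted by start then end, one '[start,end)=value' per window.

i=0 t=0 v=9: → [0,12); WM=0
i=1 t=5 v=2: → [0,12); WM=5
i=2 t=7 v=6: → [0,12); WM=7
i=3 t=8 v=4: → [0,12); WM=8
i=4 t=8 v=6: → [0,12); WM=8
i=5 t=13 v=7: → [11,23); WM=13; [0,12) fires=9
i=6 t=4 v=3: DROP (t<13-4); WM=13
i=7 t=13 v=8: → [11,23); WM=13
i=8 t=14 v=9: → [11,23); WM=14
i=9 t=25 v=2: → [22,34); WM=25; [11,23) fires=9
i=10 t=31 v=8: → [22,34); WM=31
i=11 t=34 v=5: → [33,45); WM=34; [22,34) fires=8
i=12 t=35 v=7: → [33,45); WM=35
i=13 t=31 v=8: → [22,34); WM=35
i=14 t=20 v=8: DROP (t<35-4); WM=35

[0,12)=9 [11,23)=9 [22,34)=8 [33,45)=7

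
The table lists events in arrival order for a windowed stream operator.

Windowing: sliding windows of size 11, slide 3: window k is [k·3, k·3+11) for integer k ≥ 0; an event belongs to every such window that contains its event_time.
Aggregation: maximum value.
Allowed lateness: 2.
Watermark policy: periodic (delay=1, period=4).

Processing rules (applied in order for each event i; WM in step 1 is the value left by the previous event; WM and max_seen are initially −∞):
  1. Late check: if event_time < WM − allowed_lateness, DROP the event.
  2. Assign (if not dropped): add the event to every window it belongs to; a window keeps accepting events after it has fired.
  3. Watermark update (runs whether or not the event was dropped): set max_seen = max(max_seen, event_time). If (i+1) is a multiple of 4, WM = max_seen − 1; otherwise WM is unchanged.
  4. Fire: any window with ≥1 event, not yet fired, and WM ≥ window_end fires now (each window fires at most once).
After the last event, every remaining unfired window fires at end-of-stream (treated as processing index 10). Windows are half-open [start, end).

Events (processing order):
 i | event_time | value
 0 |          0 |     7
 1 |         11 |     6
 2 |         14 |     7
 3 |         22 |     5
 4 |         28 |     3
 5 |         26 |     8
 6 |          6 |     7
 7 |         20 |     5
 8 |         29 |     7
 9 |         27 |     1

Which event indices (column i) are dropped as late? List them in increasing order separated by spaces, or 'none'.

i=0 t=0 v=7: → [0,11); WM=−∞
i=1 t=11 v=6: → [9,20),[6,17),[3,14); WM=−∞
i=2 t=14 v=7: → [12,23),[9,20),[6,17); WM=−∞
i=3 t=22 v=5: → [21,32),[18,29),[15,26),[12,23); WM=21; [0,11) fires=7 [3,14) fires=6 [6,17) fires=7 [9,20) fires=7
i=4 t=28 v=3: → [27,38),[24,35),[21,32),[18,29); WM=21
i=5 t=26 v=8: → [24,35),[21,32),[18,29); WM=21
i=6 t=6 v=7: DROP (t<21-2); WM=21
i=7 t=20 v=5: → [18,29),[15,26),[12,23); WM=27; [12,23) fires=7 [15,26) fires=5
i=8 t=29 v=7: → [27,38),[24,35),[21,32); WM=27
i=9 t=27 v=1: → [27,38),[24,35),[21,32),[18,29); WM=27

6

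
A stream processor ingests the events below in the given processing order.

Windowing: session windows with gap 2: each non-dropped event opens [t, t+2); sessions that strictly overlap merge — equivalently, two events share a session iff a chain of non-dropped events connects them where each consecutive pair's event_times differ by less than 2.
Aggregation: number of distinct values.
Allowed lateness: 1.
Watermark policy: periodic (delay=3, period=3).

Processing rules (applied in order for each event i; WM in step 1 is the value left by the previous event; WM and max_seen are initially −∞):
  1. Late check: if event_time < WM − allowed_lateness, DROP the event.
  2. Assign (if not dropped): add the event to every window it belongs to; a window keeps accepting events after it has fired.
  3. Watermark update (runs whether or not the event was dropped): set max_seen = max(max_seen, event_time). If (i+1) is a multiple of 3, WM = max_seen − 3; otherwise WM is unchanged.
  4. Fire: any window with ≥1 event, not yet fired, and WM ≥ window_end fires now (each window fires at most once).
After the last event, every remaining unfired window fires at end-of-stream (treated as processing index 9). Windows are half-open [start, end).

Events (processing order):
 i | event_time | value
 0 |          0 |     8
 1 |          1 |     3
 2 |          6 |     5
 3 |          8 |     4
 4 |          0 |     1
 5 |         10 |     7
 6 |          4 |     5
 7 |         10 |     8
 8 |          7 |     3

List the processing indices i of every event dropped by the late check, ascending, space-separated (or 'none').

4 6

i=0 t=0 v=8: → [0,2); WM=−∞
i=1 t=1 v=3: → [0,3); WM=−∞
i=2 t=6 v=5: → [6,8); WM=3
i=3 t=8 v=4: → [8,10); WM=3
i=4 t=0 v=1: DROP (t<3-1); WM=3
i=5 t=10 v=7: → [10,12); WM=7
i=6 t=4 v=5: DROP (t<7-1); WM=7
i=7 t=10 v=8: → [10,12); WM=7
i=8 t=7 v=3: → [6,10); WM=7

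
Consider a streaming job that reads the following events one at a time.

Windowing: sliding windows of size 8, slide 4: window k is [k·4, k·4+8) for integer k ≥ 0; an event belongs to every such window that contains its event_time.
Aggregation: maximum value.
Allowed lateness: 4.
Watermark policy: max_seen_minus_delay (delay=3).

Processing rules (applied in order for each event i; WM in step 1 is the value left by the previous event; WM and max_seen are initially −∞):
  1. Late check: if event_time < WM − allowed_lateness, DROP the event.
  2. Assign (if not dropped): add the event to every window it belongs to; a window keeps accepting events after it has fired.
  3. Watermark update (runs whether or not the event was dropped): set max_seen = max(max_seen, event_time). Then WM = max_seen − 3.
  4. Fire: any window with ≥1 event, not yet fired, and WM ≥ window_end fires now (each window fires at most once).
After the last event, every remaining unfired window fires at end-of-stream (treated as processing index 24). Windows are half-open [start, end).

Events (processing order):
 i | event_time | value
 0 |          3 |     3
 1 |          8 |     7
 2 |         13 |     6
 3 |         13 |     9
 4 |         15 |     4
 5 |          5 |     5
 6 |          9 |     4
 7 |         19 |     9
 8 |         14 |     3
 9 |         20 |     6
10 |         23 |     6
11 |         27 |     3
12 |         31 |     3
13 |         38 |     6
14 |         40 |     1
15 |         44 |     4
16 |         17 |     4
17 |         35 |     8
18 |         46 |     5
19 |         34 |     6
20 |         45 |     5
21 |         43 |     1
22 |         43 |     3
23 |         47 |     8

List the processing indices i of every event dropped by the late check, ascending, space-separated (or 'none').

i=0 t=3 v=3: → [0,8); WM=0
i=1 t=8 v=7: → [8,16),[4,12); WM=5
i=2 t=13 v=6: → [12,20),[8,16); WM=10; [0,8) fires=3
i=3 t=13 v=9: → [12,20),[8,16); WM=10
i=4 t=15 v=4: → [12,20),[8,16); WM=12; [4,12) fires=7
i=5 t=5 v=5: DROP (t<12-4); WM=12
i=6 t=9 v=4: → [8,16),[4,12); WM=12
i=7 t=19 v=9: → [16,24),[12,20); WM=16; [8,16) fires=9
i=8 t=14 v=3: → [12,20),[8,16); WM=16
i=9 t=20 v=6: → [20,28),[16,24); WM=17
i=10 t=23 v=6: → [20,28),[16,24); WM=20; [12,20) fires=9
i=11 t=27 v=3: → [24,32),[20,28); WM=24; [16,24) fires=9
i=12 t=31 v=3: → [28,36),[24,32); WM=28; [20,28) fires=6
i=13 t=38 v=6: → [36,44),[32,40); WM=35; [24,32) fires=3
i=14 t=40 v=1: → [40,48),[36,44); WM=37; [28,36) fires=3
i=15 t=44 v=4: → [44,52),[40,48); WM=41; [32,40) fires=6
i=16 t=17 v=4: DROP (t<41-4); WM=41
i=17 t=35 v=8: DROP (t<41-4); WM=41
i=18 t=46 v=5: → [44,52),[40,48); WM=43
i=19 t=34 v=6: DROP (t<43-4); WM=43
i=20 t=45 v=5: → [44,52),[40,48); WM=43
i=21 t=43 v=1: → [40,48),[36,44); WM=43
i=22 t=43 v=3: → [40,48),[36,44); WM=43
i=23 t=47 v=8: → [44,52),[40,48); WM=44; [36,44) fires=6

5 16 17 19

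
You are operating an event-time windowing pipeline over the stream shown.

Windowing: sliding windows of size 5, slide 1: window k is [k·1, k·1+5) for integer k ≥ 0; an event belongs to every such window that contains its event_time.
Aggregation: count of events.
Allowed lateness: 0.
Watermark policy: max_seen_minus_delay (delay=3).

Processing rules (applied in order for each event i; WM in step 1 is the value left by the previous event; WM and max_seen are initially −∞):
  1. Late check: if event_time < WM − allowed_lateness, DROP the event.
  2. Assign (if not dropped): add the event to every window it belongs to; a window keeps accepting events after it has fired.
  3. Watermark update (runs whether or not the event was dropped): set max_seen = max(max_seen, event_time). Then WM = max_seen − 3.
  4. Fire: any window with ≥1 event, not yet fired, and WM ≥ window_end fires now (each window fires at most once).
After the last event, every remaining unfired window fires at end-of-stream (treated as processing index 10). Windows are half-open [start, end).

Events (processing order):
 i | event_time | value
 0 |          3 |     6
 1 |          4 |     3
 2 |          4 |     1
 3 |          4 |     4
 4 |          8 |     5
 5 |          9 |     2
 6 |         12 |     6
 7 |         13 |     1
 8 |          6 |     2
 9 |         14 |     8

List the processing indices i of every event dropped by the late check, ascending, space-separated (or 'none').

8

i=0 t=3 v=6: → [3,8),[2,7),[1,6),[0,5); WM=0
i=1 t=4 v=3: → [4,9),[3,8),[2,7),[1,6),[0,5); WM=1
i=2 t=4 v=1: → [4,9),[3,8),[2,7),[1,6),[0,5); WM=1
i=3 t=4 v=4: → [4,9),[3,8),[2,7),[1,6),[0,5); WM=1
i=4 t=8 v=5: → [8,13),[7,12),[6,11),[5,10),[4,9); WM=5; [0,5) fires=4
i=5 t=9 v=2: → [9,14),[8,13),[7,12),[6,11),[5,10); WM=6; [1,6) fires=4
i=6 t=12 v=6: → [12,17),[11,16),[10,15),[9,14),[8,13); WM=9; [2,7) fires=4 [3,8) fires=4 [4,9) fires=4
i=7 t=13 v=1: → [13,18),[12,17),[11,16),[10,15),[9,14); WM=10; [5,10) fires=2
i=8 t=6 v=2: DROP (t<10-0); WM=10
i=9 t=14 v=8: → [14,19),[13,18),[12,17),[11,16),[10,15); WM=11; [6,11) fires=2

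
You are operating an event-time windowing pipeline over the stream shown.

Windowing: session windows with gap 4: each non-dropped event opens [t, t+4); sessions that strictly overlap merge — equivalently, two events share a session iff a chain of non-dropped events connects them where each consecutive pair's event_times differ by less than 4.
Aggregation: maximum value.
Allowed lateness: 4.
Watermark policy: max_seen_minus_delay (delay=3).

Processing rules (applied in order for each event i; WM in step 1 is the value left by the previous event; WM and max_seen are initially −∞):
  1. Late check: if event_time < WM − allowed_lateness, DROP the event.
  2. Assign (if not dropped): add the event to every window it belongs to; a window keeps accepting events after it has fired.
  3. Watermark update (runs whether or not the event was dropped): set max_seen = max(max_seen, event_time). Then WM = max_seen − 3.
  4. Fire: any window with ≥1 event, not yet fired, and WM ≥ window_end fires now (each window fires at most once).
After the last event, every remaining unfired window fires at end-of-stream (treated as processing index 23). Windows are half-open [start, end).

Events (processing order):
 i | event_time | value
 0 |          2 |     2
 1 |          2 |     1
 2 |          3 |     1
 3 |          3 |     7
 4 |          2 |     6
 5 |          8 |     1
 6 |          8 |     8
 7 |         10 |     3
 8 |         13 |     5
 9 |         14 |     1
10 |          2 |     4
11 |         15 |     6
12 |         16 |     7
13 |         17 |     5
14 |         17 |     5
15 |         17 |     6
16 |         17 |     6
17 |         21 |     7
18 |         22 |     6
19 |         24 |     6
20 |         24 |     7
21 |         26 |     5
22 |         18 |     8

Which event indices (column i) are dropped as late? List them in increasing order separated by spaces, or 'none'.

10 22

i=0 t=2 v=2: → [2,6); WM=-1
i=1 t=2 v=1: → [2,6); WM=-1
i=2 t=3 v=1: → [2,7); WM=0
i=3 t=3 v=7: → [2,7); WM=0
i=4 t=2 v=6: → [2,7); WM=0
i=5 t=8 v=1: → [8,12); WM=5
i=6 t=8 v=8: → [8,12); WM=5
i=7 t=10 v=3: → [8,14); WM=7
i=8 t=13 v=5: → [8,17); WM=10
i=9 t=14 v=1: → [8,18); WM=11
i=10 t=2 v=4: DROP (t<11-4); WM=11
i=11 t=15 v=6: → [8,19); WM=12
i=12 t=16 v=7: → [8,20); WM=13
i=13 t=17 v=5: → [8,21); WM=14
i=14 t=17 v=5: → [8,21); WM=14
i=15 t=17 v=6: → [8,21); WM=14
i=16 t=17 v=6: → [8,21); WM=14
i=17 t=21 v=7: → [21,25); WM=18
i=18 t=22 v=6: → [21,26); WM=19
i=19 t=24 v=6: → [21,28); WM=21
i=20 t=24 v=7: → [21,28); WM=21
i=21 t=26 v=5: → [21,30); WM=23
i=22 t=18 v=8: DROP (t<23-4); WM=23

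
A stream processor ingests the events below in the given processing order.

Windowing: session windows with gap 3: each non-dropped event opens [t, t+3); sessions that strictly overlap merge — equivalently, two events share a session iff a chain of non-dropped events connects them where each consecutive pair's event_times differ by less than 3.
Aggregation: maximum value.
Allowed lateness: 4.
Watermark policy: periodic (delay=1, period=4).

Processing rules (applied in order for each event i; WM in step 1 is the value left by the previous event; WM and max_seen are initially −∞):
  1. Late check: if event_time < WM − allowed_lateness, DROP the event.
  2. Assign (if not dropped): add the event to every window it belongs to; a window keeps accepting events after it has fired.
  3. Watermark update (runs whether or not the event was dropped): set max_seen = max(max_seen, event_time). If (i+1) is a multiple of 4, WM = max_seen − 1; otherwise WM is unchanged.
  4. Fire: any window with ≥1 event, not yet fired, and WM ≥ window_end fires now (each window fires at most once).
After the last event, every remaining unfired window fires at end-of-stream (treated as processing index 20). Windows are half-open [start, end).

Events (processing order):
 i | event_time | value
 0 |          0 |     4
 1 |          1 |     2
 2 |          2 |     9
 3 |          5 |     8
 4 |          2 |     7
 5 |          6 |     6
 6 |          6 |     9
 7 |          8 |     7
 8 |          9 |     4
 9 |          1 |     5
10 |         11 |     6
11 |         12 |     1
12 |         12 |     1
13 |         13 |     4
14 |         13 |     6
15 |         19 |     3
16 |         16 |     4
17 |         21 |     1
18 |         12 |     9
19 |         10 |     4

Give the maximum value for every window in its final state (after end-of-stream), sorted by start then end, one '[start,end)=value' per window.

[0,5)=9 [5,16)=9 [16,19)=4 [19,24)=3

i=0 t=0 v=4: → [0,3); WM=−∞
i=1 t=1 v=2: → [0,4); WM=−∞
i=2 t=2 v=9: → [0,5); WM=−∞
i=3 t=5 v=8: → [5,8); WM=4
i=4 t=2 v=7: → [0,5); WM=4
i=5 t=6 v=6: → [5,9); WM=4
i=6 t=6 v=9: → [5,9); WM=4
i=7 t=8 v=7: → [5,11); WM=7
i=8 t=9 v=4: → [5,12); WM=7
i=9 t=1 v=5: DROP (t<7-4); WM=7
i=10 t=11 v=6: → [5,14); WM=7
i=11 t=12 v=1: → [5,15); WM=11
i=12 t=12 v=1: → [5,15); WM=11
i=13 t=13 v=4: → [5,16); WM=11
i=14 t=13 v=6: → [5,16); WM=11
i=15 t=19 v=3: → [19,22); WM=18
i=16 t=16 v=4: → [16,19); WM=18
i=17 t=21 v=1: → [19,24); WM=18
i=18 t=12 v=9: DROP (t<18-4); WM=18
i=19 t=10 v=4: DROP (t<18-4); WM=20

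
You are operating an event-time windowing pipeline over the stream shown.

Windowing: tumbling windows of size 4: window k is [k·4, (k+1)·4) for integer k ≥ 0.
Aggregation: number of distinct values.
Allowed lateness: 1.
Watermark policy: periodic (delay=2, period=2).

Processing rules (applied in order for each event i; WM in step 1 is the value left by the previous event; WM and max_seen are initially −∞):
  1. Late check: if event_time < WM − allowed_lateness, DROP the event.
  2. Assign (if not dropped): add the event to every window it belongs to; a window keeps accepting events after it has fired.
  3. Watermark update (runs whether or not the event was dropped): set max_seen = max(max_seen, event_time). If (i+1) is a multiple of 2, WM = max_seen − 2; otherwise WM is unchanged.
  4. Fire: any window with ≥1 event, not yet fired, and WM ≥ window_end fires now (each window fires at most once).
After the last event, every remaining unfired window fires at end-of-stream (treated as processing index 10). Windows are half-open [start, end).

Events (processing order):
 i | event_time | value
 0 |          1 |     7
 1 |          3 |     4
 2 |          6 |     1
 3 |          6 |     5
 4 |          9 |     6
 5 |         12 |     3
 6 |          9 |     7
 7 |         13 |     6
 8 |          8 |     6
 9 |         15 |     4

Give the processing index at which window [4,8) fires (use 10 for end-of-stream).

i=0 t=1 v=7: → [0,4); WM=−∞
i=1 t=3 v=4: → [0,4); WM=1
i=2 t=6 v=1: → [4,8); WM=1
i=3 t=6 v=5: → [4,8); WM=4; [0,4) fires=2
i=4 t=9 v=6: → [8,12); WM=4
i=5 t=12 v=3: → [12,16); WM=10; [4,8) fires=2
i=6 t=9 v=7: → [8,12); WM=10
i=7 t=13 v=6: → [12,16); WM=11
i=8 t=8 v=6: DROP (t<11-1); WM=11
i=9 t=15 v=4: → [12,16); WM=13; [8,12) fires=2

5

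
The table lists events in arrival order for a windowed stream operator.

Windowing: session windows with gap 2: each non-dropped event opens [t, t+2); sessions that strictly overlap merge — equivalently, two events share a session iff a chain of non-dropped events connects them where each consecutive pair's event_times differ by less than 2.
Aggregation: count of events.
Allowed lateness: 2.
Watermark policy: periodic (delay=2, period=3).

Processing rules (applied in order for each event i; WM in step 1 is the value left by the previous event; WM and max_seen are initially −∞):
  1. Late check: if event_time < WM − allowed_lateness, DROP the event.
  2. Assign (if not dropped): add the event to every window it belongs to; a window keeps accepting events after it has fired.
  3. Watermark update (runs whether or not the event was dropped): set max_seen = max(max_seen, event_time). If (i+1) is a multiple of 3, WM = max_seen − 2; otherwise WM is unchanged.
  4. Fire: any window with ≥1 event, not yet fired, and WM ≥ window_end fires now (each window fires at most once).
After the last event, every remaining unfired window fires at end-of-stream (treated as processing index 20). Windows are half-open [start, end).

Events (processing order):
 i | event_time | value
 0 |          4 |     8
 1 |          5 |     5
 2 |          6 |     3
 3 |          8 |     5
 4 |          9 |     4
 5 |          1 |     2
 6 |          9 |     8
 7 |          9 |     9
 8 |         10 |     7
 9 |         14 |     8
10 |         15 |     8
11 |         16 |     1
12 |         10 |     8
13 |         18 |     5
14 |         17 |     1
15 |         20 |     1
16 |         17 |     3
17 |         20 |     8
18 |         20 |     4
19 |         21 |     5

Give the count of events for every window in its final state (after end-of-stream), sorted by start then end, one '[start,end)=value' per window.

i=0 t=4 v=8: → [4,6); WM=−∞
i=1 t=5 v=5: → [4,7); WM=−∞
i=2 t=6 v=3: → [4,8); WM=4
i=3 t=8 v=5: → [8,10); WM=4
i=4 t=9 v=4: → [8,11); WM=4
i=5 t=1 v=2: DROP (t<4-2); WM=7
i=6 t=9 v=8: → [8,11); WM=7
i=7 t=9 v=9: → [8,11); WM=7
i=8 t=10 v=7: → [8,12); WM=8
i=9 t=14 v=8: → [14,16); WM=8
i=10 t=15 v=8: → [14,17); WM=8
i=11 t=16 v=1: → [14,18); WM=14
i=12 t=10 v=8: DROP (t<14-2); WM=14
i=13 t=18 v=5: → [18,20); WM=14
i=14 t=17 v=1: → [14,20); WM=16
i=15 t=20 v=1: → [20,22); WM=16
i=16 t=17 v=3: → [14,20); WM=16
i=17 t=20 v=8: → [20,22); WM=18
i=18 t=20 v=4: → [20,22); WM=18
i=19 t=21 v=5: → [20,23); WM=18

[4,8)=3 [8,12)=5 [14,20)=6 [20,23)=4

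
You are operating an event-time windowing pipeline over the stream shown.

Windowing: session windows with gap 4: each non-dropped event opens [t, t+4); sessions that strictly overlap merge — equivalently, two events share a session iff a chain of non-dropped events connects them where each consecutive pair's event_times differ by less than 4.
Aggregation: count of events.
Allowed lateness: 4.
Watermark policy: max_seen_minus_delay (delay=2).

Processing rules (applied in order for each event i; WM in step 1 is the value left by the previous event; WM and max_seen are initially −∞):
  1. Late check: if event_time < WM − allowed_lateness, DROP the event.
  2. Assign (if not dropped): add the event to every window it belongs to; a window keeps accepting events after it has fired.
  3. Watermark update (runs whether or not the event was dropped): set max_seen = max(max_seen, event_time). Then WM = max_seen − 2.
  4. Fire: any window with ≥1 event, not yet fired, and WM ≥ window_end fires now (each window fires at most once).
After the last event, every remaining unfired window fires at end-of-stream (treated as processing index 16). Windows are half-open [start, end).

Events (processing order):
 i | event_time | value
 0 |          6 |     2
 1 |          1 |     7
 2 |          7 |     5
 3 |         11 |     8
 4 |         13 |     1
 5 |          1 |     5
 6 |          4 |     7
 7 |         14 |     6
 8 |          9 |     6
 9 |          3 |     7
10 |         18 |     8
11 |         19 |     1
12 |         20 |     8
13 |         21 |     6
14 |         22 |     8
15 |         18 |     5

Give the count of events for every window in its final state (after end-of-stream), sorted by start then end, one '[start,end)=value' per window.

[1,5)=1 [6,18)=6 [18,26)=6

i=0 t=6 v=2: → [6,10); WM=4
i=1 t=1 v=7: → [1,5); WM=4
i=2 t=7 v=5: → [6,11); WM=5
i=3 t=11 v=8: → [11,15); WM=9
i=4 t=13 v=1: → [11,17); WM=11
i=5 t=1 v=5: DROP (t<11-4); WM=11
i=6 t=4 v=7: DROP (t<11-4); WM=11
i=7 t=14 v=6: → [11,18); WM=12
i=8 t=9 v=6: → [6,18); WM=12
i=9 t=3 v=7: DROP (t<12-4); WM=12
i=10 t=18 v=8: → [18,22); WM=16
i=11 t=19 v=1: → [18,23); WM=17
i=12 t=20 v=8: → [18,24); WM=18
i=13 t=21 v=6: → [18,25); WM=19
i=14 t=22 v=8: → [18,26); WM=20
i=15 t=18 v=5: → [18,26); WM=20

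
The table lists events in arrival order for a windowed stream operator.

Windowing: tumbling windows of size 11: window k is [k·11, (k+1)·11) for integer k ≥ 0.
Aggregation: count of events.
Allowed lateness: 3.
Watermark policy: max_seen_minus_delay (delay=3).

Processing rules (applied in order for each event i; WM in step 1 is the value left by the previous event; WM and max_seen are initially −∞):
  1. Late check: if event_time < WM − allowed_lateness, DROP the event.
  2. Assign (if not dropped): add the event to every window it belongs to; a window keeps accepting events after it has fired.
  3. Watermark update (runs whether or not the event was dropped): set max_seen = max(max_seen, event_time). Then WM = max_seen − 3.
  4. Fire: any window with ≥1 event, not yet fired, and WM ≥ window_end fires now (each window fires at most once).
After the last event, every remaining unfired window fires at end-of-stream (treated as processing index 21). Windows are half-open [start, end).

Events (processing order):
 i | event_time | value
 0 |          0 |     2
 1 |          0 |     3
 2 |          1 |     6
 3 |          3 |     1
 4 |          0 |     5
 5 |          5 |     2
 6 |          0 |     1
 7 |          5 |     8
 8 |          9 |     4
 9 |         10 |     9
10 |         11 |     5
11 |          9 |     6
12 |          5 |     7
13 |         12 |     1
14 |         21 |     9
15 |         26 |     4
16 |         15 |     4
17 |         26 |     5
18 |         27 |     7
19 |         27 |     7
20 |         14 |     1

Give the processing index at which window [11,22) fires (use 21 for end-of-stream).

i=0 t=0 v=2: → [0,11); WM=-3
i=1 t=0 v=3: → [0,11); WM=-3
i=2 t=1 v=6: → [0,11); WM=-2
i=3 t=3 v=1: → [0,11); WM=0
i=4 t=0 v=5: → [0,11); WM=0
i=5 t=5 v=2: → [0,11); WM=2
i=6 t=0 v=1: → [0,11); WM=2
i=7 t=5 v=8: → [0,11); WM=2
i=8 t=9 v=4: → [0,11); WM=6
i=9 t=10 v=9: → [0,11); WM=7
i=10 t=11 v=5: → [11,22); WM=8
i=11 t=9 v=6: → [0,11); WM=8
i=12 t=5 v=7: → [0,11); WM=8
i=13 t=12 v=1: → [11,22); WM=9
i=14 t=21 v=9: → [11,22); WM=18; [0,11) fires=12
i=15 t=26 v=4: → [22,33); WM=23; [11,22) fires=3
i=16 t=15 v=4: DROP (t<23-3); WM=23
i=17 t=26 v=5: → [22,33); WM=23
i=18 t=27 v=7: → [22,33); WM=24
i=19 t=27 v=7: → [22,33); WM=24
i=20 t=14 v=1: DROP (t<24-3); WM=24

15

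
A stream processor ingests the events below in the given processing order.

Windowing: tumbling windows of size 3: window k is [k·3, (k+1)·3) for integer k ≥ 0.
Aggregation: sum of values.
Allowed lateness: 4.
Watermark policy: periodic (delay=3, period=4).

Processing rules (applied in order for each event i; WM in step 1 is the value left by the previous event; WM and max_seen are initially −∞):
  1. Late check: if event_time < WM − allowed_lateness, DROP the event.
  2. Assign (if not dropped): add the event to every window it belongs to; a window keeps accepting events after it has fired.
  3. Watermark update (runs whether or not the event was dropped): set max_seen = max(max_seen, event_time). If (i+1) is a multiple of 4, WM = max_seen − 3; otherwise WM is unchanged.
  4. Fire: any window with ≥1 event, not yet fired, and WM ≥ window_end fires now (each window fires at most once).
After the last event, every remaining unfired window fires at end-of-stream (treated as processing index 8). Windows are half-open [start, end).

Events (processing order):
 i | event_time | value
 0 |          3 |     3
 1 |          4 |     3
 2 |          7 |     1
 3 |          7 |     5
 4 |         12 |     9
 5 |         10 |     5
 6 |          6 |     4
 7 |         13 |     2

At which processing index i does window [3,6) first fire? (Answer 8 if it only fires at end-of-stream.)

i=0 t=3 v=3: → [3,6); WM=−∞
i=1 t=4 v=3: → [3,6); WM=−∞
i=2 t=7 v=1: → [6,9); WM=−∞
i=3 t=7 v=5: → [6,9); WM=4
i=4 t=12 v=9: → [12,15); WM=4
i=5 t=10 v=5: → [9,12); WM=4
i=6 t=6 v=4: → [6,9); WM=4
i=7 t=13 v=2: → [12,15); WM=10; [3,6) fires=6 [6,9) fires=10

7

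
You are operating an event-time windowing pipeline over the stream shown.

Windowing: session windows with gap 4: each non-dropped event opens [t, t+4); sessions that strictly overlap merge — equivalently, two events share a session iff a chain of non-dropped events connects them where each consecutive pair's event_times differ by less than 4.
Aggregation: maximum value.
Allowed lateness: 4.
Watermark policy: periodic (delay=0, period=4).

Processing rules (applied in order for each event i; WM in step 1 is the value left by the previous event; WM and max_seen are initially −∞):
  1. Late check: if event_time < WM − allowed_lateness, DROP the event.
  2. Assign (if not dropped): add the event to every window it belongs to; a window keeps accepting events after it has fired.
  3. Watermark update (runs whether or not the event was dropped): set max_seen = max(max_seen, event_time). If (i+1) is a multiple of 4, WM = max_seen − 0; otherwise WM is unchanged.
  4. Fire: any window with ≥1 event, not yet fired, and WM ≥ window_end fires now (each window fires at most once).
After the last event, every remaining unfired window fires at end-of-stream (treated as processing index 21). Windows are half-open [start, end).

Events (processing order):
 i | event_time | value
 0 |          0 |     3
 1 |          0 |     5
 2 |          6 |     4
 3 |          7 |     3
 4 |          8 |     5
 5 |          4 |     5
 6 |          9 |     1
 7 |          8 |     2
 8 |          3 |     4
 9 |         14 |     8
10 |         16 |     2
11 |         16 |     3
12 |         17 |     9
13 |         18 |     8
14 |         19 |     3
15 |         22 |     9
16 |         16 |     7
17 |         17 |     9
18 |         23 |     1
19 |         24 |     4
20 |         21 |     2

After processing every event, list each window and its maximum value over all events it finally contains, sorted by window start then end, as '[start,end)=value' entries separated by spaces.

i=0 t=0 v=3: → [0,4); WM=−∞
i=1 t=0 v=5: → [0,4); WM=−∞
i=2 t=6 v=4: → [6,10); WM=−∞
i=3 t=7 v=3: → [6,11); WM=7
i=4 t=8 v=5: → [6,12); WM=7
i=5 t=4 v=5: → [4,12); WM=7
i=6 t=9 v=1: → [4,13); WM=7
i=7 t=8 v=2: → [4,13); WM=9
i=8 t=3 v=4: DROP (t<9-4); WM=9
i=9 t=14 v=8: → [14,18); WM=9
i=10 t=16 v=2: → [14,20); WM=9
i=11 t=16 v=3: → [14,20); WM=16
i=12 t=17 v=9: → [14,21); WM=16
i=13 t=18 v=8: → [14,22); WM=16
i=14 t=19 v=3: → [14,23); WM=16
i=15 t=22 v=9: → [14,26); WM=22
i=16 t=16 v=7: DROP (t<22-4); WM=22
i=17 t=17 v=9: DROP (t<22-4); WM=22
i=18 t=23 v=1: → [14,27); WM=22
i=19 t=24 v=4: → [14,28); WM=24
i=20 t=21 v=2: → [14,28); WM=24

[0,4)=5 [4,13)=5 [14,28)=9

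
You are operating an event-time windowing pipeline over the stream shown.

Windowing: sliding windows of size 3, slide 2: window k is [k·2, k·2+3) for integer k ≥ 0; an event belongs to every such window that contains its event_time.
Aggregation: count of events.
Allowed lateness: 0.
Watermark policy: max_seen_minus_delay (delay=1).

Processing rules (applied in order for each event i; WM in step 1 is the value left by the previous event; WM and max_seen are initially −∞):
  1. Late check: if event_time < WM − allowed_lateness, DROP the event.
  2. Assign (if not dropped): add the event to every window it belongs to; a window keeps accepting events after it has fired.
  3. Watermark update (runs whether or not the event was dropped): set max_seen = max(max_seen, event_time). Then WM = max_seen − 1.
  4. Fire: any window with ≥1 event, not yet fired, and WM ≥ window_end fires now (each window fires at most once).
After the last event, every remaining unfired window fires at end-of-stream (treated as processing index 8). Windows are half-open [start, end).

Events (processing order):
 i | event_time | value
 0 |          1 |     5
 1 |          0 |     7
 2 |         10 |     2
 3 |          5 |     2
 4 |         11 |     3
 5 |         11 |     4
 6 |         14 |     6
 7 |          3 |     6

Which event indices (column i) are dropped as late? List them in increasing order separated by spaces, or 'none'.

i=0 t=1 v=5: → [0,3); WM=0
i=1 t=0 v=7: → [0,3); WM=0
i=2 t=10 v=2: → [10,13),[8,11); WM=9; [0,3) fires=2
i=3 t=5 v=2: DROP (t<9-0); WM=9
i=4 t=11 v=3: → [10,13); WM=10
i=5 t=11 v=4: → [10,13); WM=10
i=6 t=14 v=6: → [14,17),[12,15); WM=13; [8,11) fires=1 [10,13) fires=3
i=7 t=3 v=6: DROP (t<13-0); WM=13

3 7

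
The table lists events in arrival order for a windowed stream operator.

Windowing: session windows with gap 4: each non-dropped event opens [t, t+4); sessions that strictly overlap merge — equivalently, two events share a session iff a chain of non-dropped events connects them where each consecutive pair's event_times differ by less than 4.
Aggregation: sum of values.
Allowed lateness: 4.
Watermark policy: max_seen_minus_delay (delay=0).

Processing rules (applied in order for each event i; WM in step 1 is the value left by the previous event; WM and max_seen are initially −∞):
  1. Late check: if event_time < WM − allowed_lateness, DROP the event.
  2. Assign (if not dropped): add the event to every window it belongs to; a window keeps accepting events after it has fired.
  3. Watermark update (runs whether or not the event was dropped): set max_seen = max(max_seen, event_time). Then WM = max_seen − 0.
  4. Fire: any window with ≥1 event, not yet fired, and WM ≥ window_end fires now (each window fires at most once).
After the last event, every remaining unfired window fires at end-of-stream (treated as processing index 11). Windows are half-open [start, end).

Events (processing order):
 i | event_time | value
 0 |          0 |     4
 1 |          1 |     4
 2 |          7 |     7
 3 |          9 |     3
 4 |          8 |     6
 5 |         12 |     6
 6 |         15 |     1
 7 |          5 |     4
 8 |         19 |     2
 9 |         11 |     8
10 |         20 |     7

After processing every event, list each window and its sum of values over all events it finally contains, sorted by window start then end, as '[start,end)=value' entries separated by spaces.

i=0 t=0 v=4: → [0,4); WM=0
i=1 t=1 v=4: → [0,5); WM=1
i=2 t=7 v=7: → [7,11); WM=7
i=3 t=9 v=3: → [7,13); WM=9
i=4 t=8 v=6: → [7,13); WM=9
i=5 t=12 v=6: → [7,16); WM=12
i=6 t=15 v=1: → [7,19); WM=15
i=7 t=5 v=4: DROP (t<15-4); WM=15
i=8 t=19 v=2: → [19,23); WM=19
i=9 t=11 v=8: DROP (t<19-4); WM=19
i=10 t=20 v=7: → [19,24); WM=20

[0,5)=8 [7,19)=23 [19,24)=9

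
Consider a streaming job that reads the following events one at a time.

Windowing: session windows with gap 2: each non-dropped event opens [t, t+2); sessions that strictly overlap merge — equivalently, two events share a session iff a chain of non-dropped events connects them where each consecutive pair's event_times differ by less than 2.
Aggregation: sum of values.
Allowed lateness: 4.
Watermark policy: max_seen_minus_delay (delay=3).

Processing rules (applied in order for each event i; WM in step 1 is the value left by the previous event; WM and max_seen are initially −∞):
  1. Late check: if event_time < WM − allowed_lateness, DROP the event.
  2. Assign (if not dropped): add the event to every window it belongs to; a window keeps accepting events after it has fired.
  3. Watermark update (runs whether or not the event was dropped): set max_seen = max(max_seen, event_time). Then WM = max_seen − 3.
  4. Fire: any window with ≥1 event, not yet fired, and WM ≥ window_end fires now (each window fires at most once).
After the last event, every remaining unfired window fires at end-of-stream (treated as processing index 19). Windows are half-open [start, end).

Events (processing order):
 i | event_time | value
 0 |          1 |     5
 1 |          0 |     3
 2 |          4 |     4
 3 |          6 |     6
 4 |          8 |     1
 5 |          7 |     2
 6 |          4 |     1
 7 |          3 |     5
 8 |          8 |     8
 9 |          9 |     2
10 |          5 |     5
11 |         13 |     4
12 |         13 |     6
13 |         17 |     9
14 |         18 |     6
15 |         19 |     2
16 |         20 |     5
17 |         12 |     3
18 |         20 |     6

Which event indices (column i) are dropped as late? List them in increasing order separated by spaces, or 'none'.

17

i=0 t=1 v=5: → [1,3); WM=-2
i=1 t=0 v=3: → [0,3); WM=-2
i=2 t=4 v=4: → [4,6); WM=1
i=3 t=6 v=6: → [6,8); WM=3
i=4 t=8 v=1: → [8,10); WM=5
i=5 t=7 v=2: → [6,10); WM=5
i=6 t=4 v=1: → [4,6); WM=5
i=7 t=3 v=5: → [3,6); WM=5
i=8 t=8 v=8: → [6,10); WM=5
i=9 t=9 v=2: → [6,11); WM=6
i=10 t=5 v=5: → [3,11); WM=6
i=11 t=13 v=4: → [13,15); WM=10
i=12 t=13 v=6: → [13,15); WM=10
i=13 t=17 v=9: → [17,19); WM=14
i=14 t=18 v=6: → [17,20); WM=15
i=15 t=19 v=2: → [17,21); WM=16
i=16 t=20 v=5: → [17,22); WM=17
i=17 t=12 v=3: DROP (t<17-4); WM=17
i=18 t=20 v=6: → [17,22); WM=17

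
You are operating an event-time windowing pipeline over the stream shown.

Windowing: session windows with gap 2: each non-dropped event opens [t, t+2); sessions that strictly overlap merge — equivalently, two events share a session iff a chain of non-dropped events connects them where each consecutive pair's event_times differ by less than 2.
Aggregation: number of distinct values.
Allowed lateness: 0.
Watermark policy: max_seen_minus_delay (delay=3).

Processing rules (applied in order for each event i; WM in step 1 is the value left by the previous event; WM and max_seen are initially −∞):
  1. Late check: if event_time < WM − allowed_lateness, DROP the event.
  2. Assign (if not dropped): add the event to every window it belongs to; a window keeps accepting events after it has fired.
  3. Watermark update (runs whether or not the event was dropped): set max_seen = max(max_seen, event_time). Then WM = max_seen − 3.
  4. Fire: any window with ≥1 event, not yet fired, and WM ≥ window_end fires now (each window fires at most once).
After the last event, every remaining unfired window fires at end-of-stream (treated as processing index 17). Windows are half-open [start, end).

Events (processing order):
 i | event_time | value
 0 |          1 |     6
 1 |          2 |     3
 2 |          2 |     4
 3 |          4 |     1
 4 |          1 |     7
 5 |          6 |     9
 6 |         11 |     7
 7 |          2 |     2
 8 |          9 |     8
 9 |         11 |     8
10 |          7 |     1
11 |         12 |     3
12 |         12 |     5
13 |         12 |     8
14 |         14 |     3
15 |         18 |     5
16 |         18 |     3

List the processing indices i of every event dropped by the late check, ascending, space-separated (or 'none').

i=0 t=1 v=6: → [1,3); WM=-2
i=1 t=2 v=3: → [1,4); WM=-1
i=2 t=2 v=4: → [1,4); WM=-1
i=3 t=4 v=1: → [4,6); WM=1
i=4 t=1 v=7: → [1,4); WM=1
i=5 t=6 v=9: → [6,8); WM=3
i=6 t=11 v=7: → [11,13); WM=8
i=7 t=2 v=2: DROP (t<8-0); WM=8
i=8 t=9 v=8: → [9,11); WM=8
i=9 t=11 v=8: → [11,13); WM=8
i=10 t=7 v=1: DROP (t<8-0); WM=8
i=11 t=12 v=3: → [11,14); WM=9
i=12 t=12 v=5: → [11,14); WM=9
i=13 t=12 v=8: → [11,14); WM=9
i=14 t=14 v=3: → [14,16); WM=11
i=15 t=18 v=5: → [18,20); WM=15
i=16 t=18 v=3: → [18,20); WM=15

7 10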